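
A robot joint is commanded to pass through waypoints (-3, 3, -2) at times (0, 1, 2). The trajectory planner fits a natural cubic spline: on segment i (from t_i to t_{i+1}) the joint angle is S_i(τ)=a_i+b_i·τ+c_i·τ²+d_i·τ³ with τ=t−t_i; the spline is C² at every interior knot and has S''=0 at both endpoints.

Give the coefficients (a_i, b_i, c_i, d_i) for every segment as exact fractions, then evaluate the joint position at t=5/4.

Δ: Δ0=6, Δ1=-5
row 1: diag=4, rhs=-66; c'=1/4, d'=-33/2
back: M1=-33/2
M: M0=0, M1=-33/2, M2=0
seg 0: a=-3, c=M0/2=0, d=(M1−M0)/(6·1)=-11/4, b=Δ0−h0·(2M0+M1)/6=35/4
seg 1: a=3, c=M1/2=-33/4, d=(M2−M1)/(6·1)=11/4, b=Δ1−h1·(2M1+M2)/6=1/2
t_q=5/4 → seg 1, τ=1/4; S=3+1/2·τ+-33/4·τ²+11/4·τ³=679/256

  seg 0: a=-3 b=35/4 c=0 d=-11/4
  seg 1: a=3 b=1/2 c=-33/4 d=11/4
S(5/4) = 679/256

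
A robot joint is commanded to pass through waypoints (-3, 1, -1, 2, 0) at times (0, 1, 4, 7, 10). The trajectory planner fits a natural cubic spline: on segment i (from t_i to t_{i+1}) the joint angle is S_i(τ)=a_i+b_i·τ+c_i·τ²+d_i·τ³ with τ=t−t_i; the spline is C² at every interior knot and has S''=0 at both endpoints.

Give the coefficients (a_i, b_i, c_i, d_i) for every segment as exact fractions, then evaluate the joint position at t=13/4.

Δ: Δ0=4, Δ1=-2/3, Δ2=1, Δ3=-2/3
row 1: diag=8, rhs=-28; c'=3/8, d'=-7/2
row 2: denom=12−3·3/8=87/8; d'=(10−3·-7/2)/(87/8)=164/87
row 3: denom=12−3·8/29=324/29; d'=(-10−3·164/87)/(324/29)=-227/162
back: M3=-227/162
back: M2=164/87−8/29·-227/162=184/81
back: M1=-7/2−3/8·184/81=-235/54
M: M0=0, M1=-235/54, M2=184/81, M3=-227/162, M4=0
seg 0: a=-3, c=M0/2=0, d=(M1−M0)/(6·1)=-235/324, b=Δ0−h0·(2M0+M1)/6=1531/324
seg 1: a=1, c=M1/2=-235/108, d=(M2−M1)/(6·3)=1073/2916, b=Δ1−h1·(2M1+M2)/6=413/162
seg 2: a=-1, c=M2/2=92/81, d=(M3−M2)/(6·3)=-595/2916, b=Δ2−h2·(2M2+M3)/6=-185/324
seg 3: a=2, c=M3/2=-227/324, d=(M4−M3)/(6·3)=227/2916, b=Δ3−h3·(2M3+M4)/6=119/162
t_q=13/4 → seg 1, τ=9/4; S=1+413/162·τ+-235/108·τ²+1073/2916·τ³=-203/2304

  seg 0: a=-3 b=1531/324 c=0 d=-235/324
  seg 1: a=1 b=413/162 c=-235/108 d=1073/2916
  seg 2: a=-1 b=-185/324 c=92/81 d=-595/2916
  seg 3: a=2 b=119/162 c=-227/324 d=227/2916
S(13/4) = -203/2304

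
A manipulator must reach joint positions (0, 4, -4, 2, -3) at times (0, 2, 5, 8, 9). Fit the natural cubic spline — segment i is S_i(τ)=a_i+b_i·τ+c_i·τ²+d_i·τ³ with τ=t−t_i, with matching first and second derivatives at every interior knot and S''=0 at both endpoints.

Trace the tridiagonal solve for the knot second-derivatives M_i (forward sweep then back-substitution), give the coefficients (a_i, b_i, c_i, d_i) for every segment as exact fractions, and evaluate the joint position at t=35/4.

  seg 0: a=0 b=197/57 c=0 d=-83/228
  seg 1: a=4 b=-52/57 c=-83/38 d=547/1026
  seg 2: a=-4 b=43/114 c=149/57 d=-709/1026
  seg 3: a=2 b=-148/57 c=-137/38 d=137/114
S(35/4) = -3571/2432

Δ: Δ0=2, Δ1=-8/3, Δ2=2, Δ3=-5
row 1: diag=10, rhs=-28; c'=3/10, d'=-14/5
row 2: denom=12−3·3/10=111/10; d'=(28−3·-14/5)/(111/10)=364/111
row 3: denom=8−3·10/37=266/37; d'=(-42−3·364/111)/(266/37)=-137/19
back: M3=-137/19
back: M2=364/111−10/37·-137/19=298/57
back: M1=-14/5−3/10·298/57=-83/19
M: M0=0, M1=-83/19, M2=298/57, M3=-137/19, M4=0
seg 0: a=0, c=M0/2=0, d=(M1−M0)/(6·2)=-83/228, b=Δ0−h0·(2M0+M1)/6=197/57
seg 1: a=4, c=M1/2=-83/38, d=(M2−M1)/(6·3)=547/1026, b=Δ1−h1·(2M1+M2)/6=-52/57
seg 2: a=-4, c=M2/2=149/57, d=(M3−M2)/(6·3)=-709/1026, b=Δ2−h2·(2M2+M3)/6=43/114
seg 3: a=2, c=M3/2=-137/38, d=(M4−M3)/(6·1)=137/114, b=Δ3−h3·(2M3+M4)/6=-148/57
t_q=35/4 → seg 3, τ=3/4; S=2+-148/57·τ+-137/38·τ²+137/114·τ³=-3571/2432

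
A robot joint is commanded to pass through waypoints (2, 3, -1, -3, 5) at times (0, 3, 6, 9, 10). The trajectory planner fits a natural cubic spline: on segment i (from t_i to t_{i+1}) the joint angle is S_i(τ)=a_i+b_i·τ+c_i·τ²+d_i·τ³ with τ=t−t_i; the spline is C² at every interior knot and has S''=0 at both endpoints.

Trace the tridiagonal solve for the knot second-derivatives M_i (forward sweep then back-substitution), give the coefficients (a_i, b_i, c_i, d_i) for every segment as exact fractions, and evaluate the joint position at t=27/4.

  seg 0: a=2 b=191/324 c=0 d=-83/2916
  seg 1: a=3 b=-29/162 c=-83/324 d=-125/2916
  seg 2: a=-1 b=-931/324 c=-52/81 d=1339/2916
  seg 3: a=-3 b=919/162 c=377/108 d=-377/324
S(27/4) = -7655/2304

Δ: Δ0=1/3, Δ1=-4/3, Δ2=-2/3, Δ3=8
row 1: diag=12, rhs=-10; c'=1/4, d'=-5/6
row 2: denom=12−3·1/4=45/4; d'=(4−3·-5/6)/(45/4)=26/45
row 3: denom=8−3·4/15=36/5; d'=(52−3·26/45)/(36/5)=377/54
back: M3=377/54
back: M2=26/45−4/15·377/54=-104/81
back: M1=-5/6−1/4·-104/81=-83/162
M: M0=0, M1=-83/162, M2=-104/81, M3=377/54, M4=0
seg 0: a=2, c=M0/2=0, d=(M1−M0)/(6·3)=-83/2916, b=Δ0−h0·(2M0+M1)/6=191/324
seg 1: a=3, c=M1/2=-83/324, d=(M2−M1)/(6·3)=-125/2916, b=Δ1−h1·(2M1+M2)/6=-29/162
seg 2: a=-1, c=M2/2=-52/81, d=(M3−M2)/(6·3)=1339/2916, b=Δ2−h2·(2M2+M3)/6=-931/324
seg 3: a=-3, c=M3/2=377/108, d=(M4−M3)/(6·1)=-377/324, b=Δ3−h3·(2M3+M4)/6=919/162
t_q=27/4 → seg 2, τ=3/4; S=-1+-931/324·τ+-52/81·τ²+1339/2916·τ³=-7655/2304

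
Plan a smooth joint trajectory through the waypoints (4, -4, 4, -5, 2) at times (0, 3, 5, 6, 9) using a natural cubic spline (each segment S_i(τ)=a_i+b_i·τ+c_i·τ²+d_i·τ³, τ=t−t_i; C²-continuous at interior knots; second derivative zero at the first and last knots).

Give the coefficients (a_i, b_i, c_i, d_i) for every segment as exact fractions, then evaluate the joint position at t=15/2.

Δ: Δ0=-8/3, Δ1=4, Δ2=-9, Δ3=7/3
row 1: diag=10, rhs=40; c'=1/5, d'=4
row 2: denom=6−2·1/5=28/5; d'=(-78−2·4)/(28/5)=-215/14
row 3: denom=8−1·5/28=219/28; d'=(68−1·-215/14)/(219/28)=778/73
back: M3=778/73
back: M2=-215/14−5/28·778/73=-1260/73
back: M1=4−1/5·-1260/73=544/73
M: M0=0, M1=544/73, M2=-1260/73, M3=778/73, M4=0
seg 0: a=4, c=M0/2=0, d=(M1−M0)/(6·3)=272/657, b=Δ0−h0·(2M0+M1)/6=-1400/219
seg 1: a=-4, c=M1/2=272/73, d=(M2−M1)/(6·2)=-451/219, b=Δ1−h1·(2M1+M2)/6=1048/219
seg 2: a=4, c=M2/2=-630/73, d=(M3−M2)/(6·1)=1019/219, b=Δ2−h2·(2M2+M3)/6=-1100/219
seg 3: a=-5, c=M3/2=389/73, d=(M4−M3)/(6·3)=-389/657, b=Δ3−h3·(2M3+M4)/6=-1823/219
t_q=15/2 → seg 3, τ=3/2; S=-5+-1823/219·τ+389/73·τ²+-389/657·τ³=-4377/584

  seg 0: a=4 b=-1400/219 c=0 d=272/657
  seg 1: a=-4 b=1048/219 c=272/73 d=-451/219
  seg 2: a=4 b=-1100/219 c=-630/73 d=1019/219
  seg 3: a=-5 b=-1823/219 c=389/73 d=-389/657
S(15/2) = -4377/584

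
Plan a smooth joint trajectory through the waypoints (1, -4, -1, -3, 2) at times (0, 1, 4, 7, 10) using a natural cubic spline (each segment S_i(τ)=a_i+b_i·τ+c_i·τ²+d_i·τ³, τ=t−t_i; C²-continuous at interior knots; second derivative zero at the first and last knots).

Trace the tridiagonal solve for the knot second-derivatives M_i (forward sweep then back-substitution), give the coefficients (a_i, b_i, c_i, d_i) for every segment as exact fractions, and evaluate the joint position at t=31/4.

  seg 0: a=1 b=-71/12 c=0 d=11/12
  seg 1: a=-4 b=-19/6 c=11/4 d=-49/108
  seg 2: a=-1 b=13/12 c=-4/3 d=1/4
  seg 3: a=-3 b=-1/6 c=11/12 d=-11/108
S(31/4) = -679/256

Δ: Δ0=-5, Δ1=1, Δ2=-2/3, Δ3=5/3
row 1: diag=8, rhs=36; c'=3/8, d'=9/2
row 2: denom=12−3·3/8=87/8; d'=(-10−3·9/2)/(87/8)=-188/87
row 3: denom=12−3·8/29=324/29; d'=(14−3·-188/87)/(324/29)=11/6
back: M3=11/6
back: M2=-188/87−8/29·11/6=-8/3
back: M1=9/2−3/8·-8/3=11/2
M: M0=0, M1=11/2, M2=-8/3, M3=11/6, M4=0
seg 0: a=1, c=M0/2=0, d=(M1−M0)/(6·1)=11/12, b=Δ0−h0·(2M0+M1)/6=-71/12
seg 1: a=-4, c=M1/2=11/4, d=(M2−M1)/(6·3)=-49/108, b=Δ1−h1·(2M1+M2)/6=-19/6
seg 2: a=-1, c=M2/2=-4/3, d=(M3−M2)/(6·3)=1/4, b=Δ2−h2·(2M2+M3)/6=13/12
seg 3: a=-3, c=M3/2=11/12, d=(M4−M3)/(6·3)=-11/108, b=Δ3−h3·(2M3+M4)/6=-1/6
t_q=31/4 → seg 3, τ=3/4; S=-3+-1/6·τ+11/12·τ²+-11/108·τ³=-679/256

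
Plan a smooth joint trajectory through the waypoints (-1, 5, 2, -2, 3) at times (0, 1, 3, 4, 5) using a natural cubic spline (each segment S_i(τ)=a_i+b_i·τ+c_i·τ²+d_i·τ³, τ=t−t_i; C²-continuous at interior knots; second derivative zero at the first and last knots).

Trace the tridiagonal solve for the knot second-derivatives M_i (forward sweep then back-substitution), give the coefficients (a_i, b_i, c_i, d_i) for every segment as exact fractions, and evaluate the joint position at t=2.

Δ: Δ0=6, Δ1=-3/2, Δ2=-4, Δ3=5
row 1: diag=6, rhs=-45; c'=1/3, d'=-15/2
row 2: denom=6−2·1/3=16/3; d'=(-15−2·-15/2)/(16/3)=0
row 3: denom=4−1·3/16=61/16; d'=(54−1·0)/(61/16)=864/61
back: M3=864/61
back: M2=0−3/16·864/61=-162/61
back: M1=-15/2−1/3·-162/61=-807/122
M: M0=0, M1=-807/122, M2=-162/61, M3=864/61, M4=0
seg 0: a=-1, c=M0/2=0, d=(M1−M0)/(6·1)=-269/244, b=Δ0−h0·(2M0+M1)/6=1733/244
seg 1: a=5, c=M1/2=-807/244, d=(M2−M1)/(6·2)=161/488, b=Δ1−h1·(2M1+M2)/6=463/122
seg 2: a=2, c=M2/2=-81/61, d=(M3−M2)/(6·1)=171/61, b=Δ2−h2·(2M2+M3)/6=-334/61
seg 3: a=-2, c=M3/2=432/61, d=(M4−M3)/(6·1)=-144/61, b=Δ3−h3·(2M3+M4)/6=17/61
t_q=2 → seg 1, τ=1; S=5+463/122·τ+-807/244·τ²+161/488·τ³=2839/488

  seg 0: a=-1 b=1733/244 c=0 d=-269/244
  seg 1: a=5 b=463/122 c=-807/244 d=161/488
  seg 2: a=2 b=-334/61 c=-81/61 d=171/61
  seg 3: a=-2 b=17/61 c=432/61 d=-144/61
S(2) = 2839/488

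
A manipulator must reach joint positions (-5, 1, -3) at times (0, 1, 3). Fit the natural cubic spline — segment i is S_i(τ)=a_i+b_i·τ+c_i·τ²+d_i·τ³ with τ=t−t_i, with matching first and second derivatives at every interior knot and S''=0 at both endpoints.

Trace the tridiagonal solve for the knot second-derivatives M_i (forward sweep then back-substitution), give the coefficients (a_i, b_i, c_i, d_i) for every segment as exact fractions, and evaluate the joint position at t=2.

  seg 0: a=-5 b=22/3 c=0 d=-4/3
  seg 1: a=1 b=10/3 c=-4 d=2/3
S(2) = 1

Δ: Δ0=6, Δ1=-2
row 1: diag=6, rhs=-48; c'=1/3, d'=-8
back: M1=-8
M: M0=0, M1=-8, M2=0
seg 0: a=-5, c=M0/2=0, d=(M1−M0)/(6·1)=-4/3, b=Δ0−h0·(2M0+M1)/6=22/3
seg 1: a=1, c=M1/2=-4, d=(M2−M1)/(6·2)=2/3, b=Δ1−h1·(2M1+M2)/6=10/3
t_q=2 → seg 1, τ=1; S=1+10/3·τ+-4·τ²+2/3·τ³=1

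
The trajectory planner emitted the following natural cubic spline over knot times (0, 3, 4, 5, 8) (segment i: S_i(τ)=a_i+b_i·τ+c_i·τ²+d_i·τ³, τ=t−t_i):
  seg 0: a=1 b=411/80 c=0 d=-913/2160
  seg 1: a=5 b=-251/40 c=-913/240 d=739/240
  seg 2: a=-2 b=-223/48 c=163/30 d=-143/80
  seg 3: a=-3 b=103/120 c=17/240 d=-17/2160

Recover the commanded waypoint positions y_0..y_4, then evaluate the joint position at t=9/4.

y_0 = S_0(0) = a_0 = 1
y_1 = S_1(0) = a_1 = 5
y_2 = S_2(0) = a_2 = -2
y_3 = S_3(0) = a_3 = -3
y_4 = S_3(3) = 0
t_q=9/4 is in segment 0 (τ=9/4); S_0(τ)=39653/5120

y_0=1 y_1=5 y_2=-2 y_3=-3 y_4=0
S(9/4) = 39653/5120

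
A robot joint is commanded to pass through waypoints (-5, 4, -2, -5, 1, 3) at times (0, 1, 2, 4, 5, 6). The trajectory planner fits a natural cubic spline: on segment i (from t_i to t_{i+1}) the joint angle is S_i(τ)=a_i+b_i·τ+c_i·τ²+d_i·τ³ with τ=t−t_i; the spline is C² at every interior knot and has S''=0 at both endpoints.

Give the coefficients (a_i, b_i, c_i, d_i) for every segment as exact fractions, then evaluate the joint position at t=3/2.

Δ: Δ0=9, Δ1=-6, Δ2=-3/2, Δ3=6, Δ4=2
row 1: diag=4, rhs=-90; c'=1/4, d'=-45/2
row 2: denom=6−1·1/4=23/4; d'=(27−1·-45/2)/(23/4)=198/23
row 3: denom=6−2·8/23=122/23; d'=(45−2·198/23)/(122/23)=639/122
row 4: denom=4−1·23/122=465/122; d'=(-24−1·639/122)/(465/122)=-1189/155
back: M4=-1189/155
back: M3=639/122−23/122·-1189/155=1036/155
back: M2=198/23−8/23·1036/155=974/155
back: M1=-45/2−1/4·974/155=-3731/155
M: M0=0, M1=-3731/155, M2=974/155, M3=1036/155, M4=-1189/155, M5=0
seg 0: a=-5, c=M0/2=0, d=(M1−M0)/(6·1)=-3731/930, b=Δ0−h0·(2M0+M1)/6=12101/930
seg 1: a=4, c=M1/2=-3731/310, d=(M2−M1)/(6·1)=941/186, b=Δ1−h1·(2M1+M2)/6=454/465
seg 2: a=-2, c=M2/2=487/155, d=(M3−M2)/(6·2)=1/30, b=Δ2−h2·(2M2+M3)/6=-7363/930
seg 3: a=-5, c=M3/2=518/155, d=(M4−M3)/(6·1)=-445/186, b=Δ3−h3·(2M3+M4)/6=4697/930
seg 4: a=1, c=M4/2=-1189/310, d=(M5−M4)/(6·1)=1189/930, b=Δ4−h4·(2M4+M5)/6=2119/465
t_q=3/2 → seg 1, τ=1/2; S=4+454/465·τ+-3731/310·τ²+941/186·τ³=5237/2480

  seg 0: a=-5 b=12101/930 c=0 d=-3731/930
  seg 1: a=4 b=454/465 c=-3731/310 d=941/186
  seg 2: a=-2 b=-7363/930 c=487/155 d=1/30
  seg 3: a=-5 b=4697/930 c=518/155 d=-445/186
  seg 4: a=1 b=2119/465 c=-1189/310 d=1189/930
S(3/2) = 5237/2480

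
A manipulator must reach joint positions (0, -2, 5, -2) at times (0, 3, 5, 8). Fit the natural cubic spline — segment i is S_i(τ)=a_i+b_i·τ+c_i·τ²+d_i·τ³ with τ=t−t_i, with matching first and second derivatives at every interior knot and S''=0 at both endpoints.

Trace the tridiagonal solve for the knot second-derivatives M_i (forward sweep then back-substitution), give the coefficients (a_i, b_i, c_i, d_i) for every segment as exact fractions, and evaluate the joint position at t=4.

  seg 0: a=0 b=-7/3 c=0 d=5/27
  seg 1: a=-2 b=8/3 c=5/3 d=-5/8
  seg 2: a=5 b=11/6 c=-25/12 d=25/108
S(4) = 41/24

Δ: Δ0=-2/3, Δ1=7/2, Δ2=-7/3
row 1: diag=10, rhs=25; c'=1/5, d'=5/2
row 2: denom=10−2·1/5=48/5; d'=(-35−2·5/2)/(48/5)=-25/6
back: M2=-25/6
back: M1=5/2−1/5·-25/6=10/3
M: M0=0, M1=10/3, M2=-25/6, M3=0
seg 0: a=0, c=M0/2=0, d=(M1−M0)/(6·3)=5/27, b=Δ0−h0·(2M0+M1)/6=-7/3
seg 1: a=-2, c=M1/2=5/3, d=(M2−M1)/(6·2)=-5/8, b=Δ1−h1·(2M1+M2)/6=8/3
seg 2: a=5, c=M2/2=-25/12, d=(M3−M2)/(6·3)=25/108, b=Δ2−h2·(2M2+M3)/6=11/6
t_q=4 → seg 1, τ=1; S=-2+8/3·τ+5/3·τ²+-5/8·τ³=41/24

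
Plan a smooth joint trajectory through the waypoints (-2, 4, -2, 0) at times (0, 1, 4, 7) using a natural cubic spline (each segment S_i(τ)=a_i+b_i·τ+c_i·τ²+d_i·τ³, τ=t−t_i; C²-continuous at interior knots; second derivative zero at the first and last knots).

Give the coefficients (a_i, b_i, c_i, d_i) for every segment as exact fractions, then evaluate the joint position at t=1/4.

Δ: Δ0=6, Δ1=-2, Δ2=2/3
row 1: diag=8, rhs=-48; c'=3/8, d'=-6
row 2: denom=12−3·3/8=87/8; d'=(16−3·-6)/(87/8)=272/87
back: M2=272/87
back: M1=-6−3/8·272/87=-208/29
M: M0=0, M1=-208/29, M2=272/87, M3=0
seg 0: a=-2, c=M0/2=0, d=(M1−M0)/(6·1)=-104/87, b=Δ0−h0·(2M0+M1)/6=626/87
seg 1: a=4, c=M1/2=-104/29, d=(M2−M1)/(6·3)=448/783, b=Δ1−h1·(2M1+M2)/6=314/87
seg 2: a=-2, c=M2/2=136/87, d=(M3−M2)/(6·3)=-136/783, b=Δ2−h2·(2M2+M3)/6=-214/87
t_q=1/4 → seg 0, τ=1/4; S=-2+626/87·τ+0·τ²+-104/87·τ³=-51/232

  seg 0: a=-2 b=626/87 c=0 d=-104/87
  seg 1: a=4 b=314/87 c=-104/29 d=448/783
  seg 2: a=-2 b=-214/87 c=136/87 d=-136/783
S(1/4) = -51/232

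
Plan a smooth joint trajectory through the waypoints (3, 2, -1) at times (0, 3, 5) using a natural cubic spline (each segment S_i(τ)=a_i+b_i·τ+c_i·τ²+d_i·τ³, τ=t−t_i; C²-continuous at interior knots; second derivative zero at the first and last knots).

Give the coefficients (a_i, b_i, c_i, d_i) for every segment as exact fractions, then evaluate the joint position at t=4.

Δ: Δ0=-1/3, Δ1=-3/2
row 1: diag=10, rhs=-7; c'=1/5, d'=-7/10
back: M1=-7/10
M: M0=0, M1=-7/10, M2=0
seg 0: a=3, c=M0/2=0, d=(M1−M0)/(6·3)=-7/180, b=Δ0−h0·(2M0+M1)/6=1/60
seg 1: a=2, c=M1/2=-7/20, d=(M2−M1)/(6·2)=7/120, b=Δ1−h1·(2M1+M2)/6=-31/30
t_q=4 → seg 1, τ=1; S=2+-31/30·τ+-7/20·τ²+7/120·τ³=27/40

  seg 0: a=3 b=1/60 c=0 d=-7/180
  seg 1: a=2 b=-31/30 c=-7/20 d=7/120
S(4) = 27/40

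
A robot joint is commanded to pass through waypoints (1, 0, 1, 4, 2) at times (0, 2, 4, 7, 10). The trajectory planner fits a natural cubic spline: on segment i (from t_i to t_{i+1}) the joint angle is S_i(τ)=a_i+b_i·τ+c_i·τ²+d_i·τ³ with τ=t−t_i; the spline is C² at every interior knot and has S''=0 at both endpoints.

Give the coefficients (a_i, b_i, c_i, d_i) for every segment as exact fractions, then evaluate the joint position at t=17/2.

  seg 0: a=1 b=-299/420 c=0 d=89/1680
  seg 1: a=0 b=-8/105 c=89/280 d=-5/336
  seg 2: a=1 b=61/60 c=8/35 d=-59/756
  seg 3: a=4 b=59/210 c=-199/420 d=199/3780
S(17/2) = 3957/1120

Δ: Δ0=-1/2, Δ1=1/2, Δ2=1, Δ3=-2/3
row 1: diag=8, rhs=6; c'=1/4, d'=3/4
row 2: denom=10−2·1/4=19/2; d'=(3−2·3/4)/(19/2)=3/19
row 3: denom=12−3·6/19=210/19; d'=(-10−3·3/19)/(210/19)=-199/210
back: M3=-199/210
back: M2=3/19−6/19·-199/210=16/35
back: M1=3/4−1/4·16/35=89/140
M: M0=0, M1=89/140, M2=16/35, M3=-199/210, M4=0
seg 0: a=1, c=M0/2=0, d=(M1−M0)/(6·2)=89/1680, b=Δ0−h0·(2M0+M1)/6=-299/420
seg 1: a=0, c=M1/2=89/280, d=(M2−M1)/(6·2)=-5/336, b=Δ1−h1·(2M1+M2)/6=-8/105
seg 2: a=1, c=M2/2=8/35, d=(M3−M2)/(6·3)=-59/756, b=Δ2−h2·(2M2+M3)/6=61/60
seg 3: a=4, c=M3/2=-199/420, d=(M4−M3)/(6·3)=199/3780, b=Δ3−h3·(2M3+M4)/6=59/210
t_q=17/2 → seg 3, τ=3/2; S=4+59/210·τ+-199/420·τ²+199/3780·τ³=3957/1120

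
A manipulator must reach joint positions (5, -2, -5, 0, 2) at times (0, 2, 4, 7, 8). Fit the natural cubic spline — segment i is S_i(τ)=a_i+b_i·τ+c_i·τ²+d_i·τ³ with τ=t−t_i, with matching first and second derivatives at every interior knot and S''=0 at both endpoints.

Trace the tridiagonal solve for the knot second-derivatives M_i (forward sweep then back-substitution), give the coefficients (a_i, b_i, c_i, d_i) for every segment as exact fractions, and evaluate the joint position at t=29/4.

  seg 0: a=5 b=-1547/402 c=0 d=35/402
  seg 1: a=-2 b=-1127/402 c=35/67 d=13/201
  seg 2: a=-5 b=25/402 c=61/67 d=-151/1206
  seg 3: a=0 b=431/201 c=-29/134 d=29/402
S(29/4) = 4491/8576

Δ: Δ0=-7/2, Δ1=-3/2, Δ2=5/3, Δ3=2
row 1: diag=8, rhs=12; c'=1/4, d'=3/2
row 2: denom=10−2·1/4=19/2; d'=(19−2·3/2)/(19/2)=32/19
row 3: denom=8−3·6/19=134/19; d'=(2−3·32/19)/(134/19)=-29/67
back: M3=-29/67
back: M2=32/19−6/19·-29/67=122/67
back: M1=3/2−1/4·122/67=70/67
M: M0=0, M1=70/67, M2=122/67, M3=-29/67, M4=0
seg 0: a=5, c=M0/2=0, d=(M1−M0)/(6·2)=35/402, b=Δ0−h0·(2M0+M1)/6=-1547/402
seg 1: a=-2, c=M1/2=35/67, d=(M2−M1)/(6·2)=13/201, b=Δ1−h1·(2M1+M2)/6=-1127/402
seg 2: a=-5, c=M2/2=61/67, d=(M3−M2)/(6·3)=-151/1206, b=Δ2−h2·(2M2+M3)/6=25/402
seg 3: a=0, c=M3/2=-29/134, d=(M4−M3)/(6·1)=29/402, b=Δ3−h3·(2M3+M4)/6=431/201
t_q=29/4 → seg 3, τ=1/4; S=0+431/201·τ+-29/134·τ²+29/402·τ³=4491/8576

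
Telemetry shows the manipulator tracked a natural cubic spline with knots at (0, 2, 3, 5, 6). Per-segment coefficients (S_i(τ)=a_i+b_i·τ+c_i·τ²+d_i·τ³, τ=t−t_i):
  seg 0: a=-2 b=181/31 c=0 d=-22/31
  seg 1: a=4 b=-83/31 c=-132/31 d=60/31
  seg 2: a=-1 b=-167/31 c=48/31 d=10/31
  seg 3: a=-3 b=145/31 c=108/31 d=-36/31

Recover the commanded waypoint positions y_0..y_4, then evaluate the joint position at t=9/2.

y_0 = S_0(0) = a_0 = -2
y_1 = S_1(0) = a_1 = 4
y_2 = S_2(0) = a_2 = -1
y_3 = S_3(0) = a_3 = -3
y_4 = S_3(1) = 4
t_q=9/2 is in segment 2 (τ=3/2); S_2(τ)=-559/124

y_0=-2 y_1=4 y_2=-1 y_3=-3 y_4=4
S(9/2) = -559/124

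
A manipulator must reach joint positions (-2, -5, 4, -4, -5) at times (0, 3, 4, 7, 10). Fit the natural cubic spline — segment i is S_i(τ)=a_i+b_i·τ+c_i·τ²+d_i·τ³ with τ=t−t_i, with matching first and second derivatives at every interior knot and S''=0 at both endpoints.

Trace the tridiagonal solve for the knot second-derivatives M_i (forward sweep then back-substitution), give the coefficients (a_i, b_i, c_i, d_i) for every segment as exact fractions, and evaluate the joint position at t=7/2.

  seg 0: a=-2 b=-415/76 c=0 d=113/228
  seg 1: a=-5 b=301/38 c=339/76 d=-257/76
  seg 2: a=4 b=509/76 c=-108/19 d=1753/2052
  seg 3: a=-4 b=-165/38 c=457/228 d=-457/2052
S(7/2) = -211/608

Δ: Δ0=-1, Δ1=9, Δ2=-8/3, Δ3=-1/3
row 1: diag=8, rhs=60; c'=1/8, d'=15/2
row 2: denom=8−1·1/8=63/8; d'=(-70−1·15/2)/(63/8)=-620/63
row 3: denom=12−3·8/21=76/7; d'=(14−3·-620/63)/(76/7)=457/114
back: M3=457/114
back: M2=-620/63−8/21·457/114=-216/19
back: M1=15/2−1/8·-216/19=339/38
M: M0=0, M1=339/38, M2=-216/19, M3=457/114, M4=0
seg 0: a=-2, c=M0/2=0, d=(M1−M0)/(6·3)=113/228, b=Δ0−h0·(2M0+M1)/6=-415/76
seg 1: a=-5, c=M1/2=339/76, d=(M2−M1)/(6·1)=-257/76, b=Δ1−h1·(2M1+M2)/6=301/38
seg 2: a=4, c=M2/2=-108/19, d=(M3−M2)/(6·3)=1753/2052, b=Δ2−h2·(2M2+M3)/6=509/76
seg 3: a=-4, c=M3/2=457/228, d=(M4−M3)/(6·3)=-457/2052, b=Δ3−h3·(2M3+M4)/6=-165/38
t_q=7/2 → seg 1, τ=1/2; S=-5+301/38·τ+339/76·τ²+-257/76·τ³=-211/608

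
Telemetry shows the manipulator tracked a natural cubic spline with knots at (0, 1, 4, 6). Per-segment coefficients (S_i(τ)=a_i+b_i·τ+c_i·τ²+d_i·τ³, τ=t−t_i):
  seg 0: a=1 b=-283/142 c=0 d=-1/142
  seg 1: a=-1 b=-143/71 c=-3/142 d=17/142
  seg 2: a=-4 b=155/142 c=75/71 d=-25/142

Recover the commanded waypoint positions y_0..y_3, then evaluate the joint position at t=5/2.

y_0 = S_0(0) = a_0 = 1
y_1 = S_1(0) = a_1 = -1
y_2 = S_2(0) = a_2 = -4
y_3 = S_2(2) = 1
t_q=5/2 is in segment 1 (τ=3/2); S_1(τ)=-4163/1136

y_0=1 y_1=-1 y_2=-4 y_3=1
S(5/2) = -4163/1136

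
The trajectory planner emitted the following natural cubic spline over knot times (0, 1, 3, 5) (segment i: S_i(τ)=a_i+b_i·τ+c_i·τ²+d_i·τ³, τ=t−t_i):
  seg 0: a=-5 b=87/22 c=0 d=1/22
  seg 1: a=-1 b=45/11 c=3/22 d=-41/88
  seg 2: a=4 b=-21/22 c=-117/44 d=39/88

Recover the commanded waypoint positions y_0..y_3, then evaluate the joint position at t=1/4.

y_0=-5 y_1=-1 y_2=4 y_3=-5
S(1/4) = -5647/1408

y_0 = S_0(0) = a_0 = -5
y_1 = S_1(0) = a_1 = -1
y_2 = S_2(0) = a_2 = 4
y_3 = S_2(2) = -5
t_q=1/4 is in segment 0 (τ=1/4); S_0(τ)=-5647/1408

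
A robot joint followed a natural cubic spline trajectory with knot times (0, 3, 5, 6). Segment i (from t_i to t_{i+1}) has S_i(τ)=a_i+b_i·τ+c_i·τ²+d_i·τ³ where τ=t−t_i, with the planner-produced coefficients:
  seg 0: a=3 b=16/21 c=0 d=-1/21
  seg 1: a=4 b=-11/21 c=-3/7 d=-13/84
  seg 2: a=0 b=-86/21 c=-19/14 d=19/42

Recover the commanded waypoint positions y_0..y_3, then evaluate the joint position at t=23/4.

y_0 = S_0(0) = a_0 = 3
y_1 = S_1(0) = a_1 = 4
y_2 = S_2(0) = a_2 = 0
y_3 = S_2(1) = -5
t_q=23/4 is in segment 2 (τ=3/4); S_2(τ)=-3265/896

y_0=3 y_1=4 y_2=0 y_3=-5
S(23/4) = -3265/896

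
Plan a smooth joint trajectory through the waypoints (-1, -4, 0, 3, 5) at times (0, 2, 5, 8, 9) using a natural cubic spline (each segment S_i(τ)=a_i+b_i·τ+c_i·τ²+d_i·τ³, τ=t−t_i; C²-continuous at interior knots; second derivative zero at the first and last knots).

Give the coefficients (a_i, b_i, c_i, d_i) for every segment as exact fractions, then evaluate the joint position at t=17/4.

Δ: Δ0=-3/2, Δ1=4/3, Δ2=1, Δ3=2
row 1: diag=10, rhs=17; c'=3/10, d'=17/10
row 2: denom=12−3·3/10=111/10; d'=(-2−3·17/10)/(111/10)=-71/111
row 3: denom=8−3·10/37=266/37; d'=(6−3·-71/111)/(266/37)=293/266
back: M3=293/266
back: M2=-71/111−10/37·293/266=-374/399
back: M1=17/10−3/10·-374/399=527/266
M: M0=0, M1=527/266, M2=-374/399, M3=293/266, M4=0
seg 0: a=-1, c=M0/2=0, d=(M1−M0)/(6·2)=527/3192, b=Δ0−h0·(2M0+M1)/6=-862/399
seg 1: a=-4, c=M1/2=527/532, d=(M2−M1)/(6·3)=-2329/14364, b=Δ1−h1·(2M1+M2)/6=-143/798
seg 2: a=0, c=M2/2=-187/399, d=(M3−M2)/(6·3)=1627/14364, b=Δ2−h2·(2M2+M3)/6=2213/1596
seg 3: a=3, c=M3/2=293/532, d=(M4−M3)/(6·1)=-293/1596, b=Δ3−h3·(2M3+M4)/6=1303/798
t_q=17/4 → seg 1, τ=9/4; S=-4+-143/798·τ+527/532·τ²+-2329/14364·τ³=-42055/34048

  seg 0: a=-1 b=-862/399 c=0 d=527/3192
  seg 1: a=-4 b=-143/798 c=527/532 d=-2329/14364
  seg 2: a=0 b=2213/1596 c=-187/399 d=1627/14364
  seg 3: a=3 b=1303/798 c=293/532 d=-293/1596
S(17/4) = -42055/34048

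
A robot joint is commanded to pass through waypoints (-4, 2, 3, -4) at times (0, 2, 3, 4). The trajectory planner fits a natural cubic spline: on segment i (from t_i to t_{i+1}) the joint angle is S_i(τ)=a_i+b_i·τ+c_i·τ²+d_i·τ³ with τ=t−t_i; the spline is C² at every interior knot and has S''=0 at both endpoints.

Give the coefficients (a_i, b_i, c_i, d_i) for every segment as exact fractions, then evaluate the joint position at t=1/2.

Δ: Δ0=3, Δ1=1, Δ2=-7
row 1: diag=6, rhs=-12; c'=1/6, d'=-2
row 2: denom=4−1·1/6=23/6; d'=(-48−1·-2)/(23/6)=-12
back: M2=-12
back: M1=-2−1/6·-12=0
M: M0=0, M1=0, M2=-12, M3=0
seg 0: a=-4, c=M0/2=0, d=(M1−M0)/(6·2)=0, b=Δ0−h0·(2M0+M1)/6=3
seg 1: a=2, c=M1/2=0, d=(M2−M1)/(6·1)=-2, b=Δ1−h1·(2M1+M2)/6=3
seg 2: a=3, c=M2/2=-6, d=(M3−M2)/(6·1)=2, b=Δ2−h2·(2M2+M3)/6=-3
t_q=1/2 → seg 0, τ=1/2; S=-4+3·τ+0·τ²+0·τ³=-5/2

  seg 0: a=-4 b=3 c=0 d=0
  seg 1: a=2 b=3 c=0 d=-2
  seg 2: a=3 b=-3 c=-6 d=2
S(1/2) = -5/2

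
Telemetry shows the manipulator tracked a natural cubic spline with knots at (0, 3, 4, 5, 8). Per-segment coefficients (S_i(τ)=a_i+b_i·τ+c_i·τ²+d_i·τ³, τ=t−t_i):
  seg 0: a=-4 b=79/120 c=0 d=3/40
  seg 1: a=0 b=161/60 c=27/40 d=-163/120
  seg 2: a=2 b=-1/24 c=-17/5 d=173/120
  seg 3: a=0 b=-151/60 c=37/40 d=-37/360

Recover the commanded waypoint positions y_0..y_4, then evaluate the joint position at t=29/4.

y_0 = S_0(0) = a_0 = -4
y_1 = S_1(0) = a_1 = 0
y_2 = S_2(0) = a_2 = 2
y_3 = S_3(0) = a_3 = 0
y_4 = S_3(3) = -2
t_q=29/4 is in segment 3 (τ=9/4); S_3(τ)=-1101/512

y_0=-4 y_1=0 y_2=2 y_3=0 y_4=-2
S(29/4) = -1101/512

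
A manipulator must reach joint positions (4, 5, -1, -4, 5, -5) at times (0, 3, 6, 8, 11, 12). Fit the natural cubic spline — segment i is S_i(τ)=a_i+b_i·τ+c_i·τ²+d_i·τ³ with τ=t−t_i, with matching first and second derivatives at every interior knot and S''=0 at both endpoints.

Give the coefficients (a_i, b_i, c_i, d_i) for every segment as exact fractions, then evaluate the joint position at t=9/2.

Δ: Δ0=1/3, Δ1=-2, Δ2=-3/2, Δ3=3, Δ4=-10
row 1: diag=12, rhs=-14; c'=1/4, d'=-7/6
row 2: denom=10−3·1/4=37/4; d'=(3−3·-7/6)/(37/4)=26/37
row 3: denom=10−2·8/37=354/37; d'=(27−2·26/37)/(354/37)=947/354
row 4: denom=8−3·37/118=833/118; d'=(-78−3·947/354)/(833/118)=-10151/833
back: M4=-10151/833
back: M3=947/354−37/118·-10151/833=16234/2499
back: M2=26/37−8/37·16234/2499=-1754/2499
back: M1=-7/6−1/4·-1754/2499=-2477/2499
M: M0=0, M1=-2477/2499, M2=-1754/2499, M3=16234/2499, M4=-10151/833, M5=0
seg 0: a=4, c=M0/2=0, d=(M1−M0)/(6·3)=-2477/44982, b=Δ0−h0·(2M0+M1)/6=1381/1666
seg 1: a=5, c=M1/2=-2477/4998, d=(M2−M1)/(6·3)=241/14994, b=Δ1−h1·(2M1+M2)/6=-548/833
seg 2: a=-1, c=M2/2=-877/2499, d=(M3−M2)/(6·2)=1499/2499, b=Δ2−h2·(2M2+M3)/6=-761/238
seg 3: a=-4, c=M3/2=8117/2499, d=(M4−M3)/(6·3)=-46687/44982, b=Δ3−h3·(2M3+M4)/6=12979/4998
seg 4: a=5, c=M4/2=-10151/1666, d=(M5−M4)/(6·1)=10151/4998, b=Δ4−h4·(2M4+M5)/6=-14839/2499
t_q=9/2 → seg 1, τ=3/2; S=5+-548/833·τ+-2477/4998·τ²+241/14994·τ³=39349/13328

  seg 0: a=4 b=1381/1666 c=0 d=-2477/44982
  seg 1: a=5 b=-548/833 c=-2477/4998 d=241/14994
  seg 2: a=-1 b=-761/238 c=-877/2499 d=1499/2499
  seg 3: a=-4 b=12979/4998 c=8117/2499 d=-46687/44982
  seg 4: a=5 b=-14839/2499 c=-10151/1666 d=10151/4998
S(9/2) = 39349/13328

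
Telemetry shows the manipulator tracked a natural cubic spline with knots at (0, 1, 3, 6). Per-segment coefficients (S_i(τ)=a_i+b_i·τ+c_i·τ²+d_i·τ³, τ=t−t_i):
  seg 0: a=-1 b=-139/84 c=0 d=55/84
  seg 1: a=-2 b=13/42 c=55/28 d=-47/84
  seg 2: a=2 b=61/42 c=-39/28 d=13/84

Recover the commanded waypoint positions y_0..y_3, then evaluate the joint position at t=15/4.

y_0 = S_0(0) = a_0 = -1
y_1 = S_1(0) = a_1 = -2
y_2 = S_2(0) = a_2 = 2
y_3 = S_2(3) = -2
t_q=15/4 is in segment 2 (τ=3/4); S_2(τ)=607/256

y_0=-1 y_1=-2 y_2=2 y_3=-2
S(15/4) = 607/256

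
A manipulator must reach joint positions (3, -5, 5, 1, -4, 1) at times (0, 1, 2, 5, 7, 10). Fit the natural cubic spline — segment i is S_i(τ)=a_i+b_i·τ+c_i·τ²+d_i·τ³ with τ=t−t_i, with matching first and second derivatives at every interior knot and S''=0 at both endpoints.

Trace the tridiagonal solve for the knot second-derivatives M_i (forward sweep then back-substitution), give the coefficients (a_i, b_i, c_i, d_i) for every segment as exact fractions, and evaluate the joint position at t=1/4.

Δ: Δ0=-8, Δ1=10, Δ2=-4/3, Δ3=-5/2, Δ4=5/3
row 1: diag=4, rhs=108; c'=1/4, d'=27
row 2: denom=8−1·1/4=31/4; d'=(-68−1·27)/(31/4)=-380/31
row 3: denom=10−3·12/31=274/31; d'=(-7−3·-380/31)/(274/31)=923/274
row 4: denom=10−2·31/137=1308/137; d'=(25−2·923/274)/(1308/137)=417/218
back: M4=417/218
back: M3=923/274−31/137·417/218=320/109
back: M2=-380/31−12/31·320/109=-1460/109
back: M1=27−1/4·-1460/109=3308/109
M: M0=0, M1=3308/109, M2=-1460/109, M3=320/109, M4=417/218, M5=0
seg 0: a=3, c=M0/2=0, d=(M1−M0)/(6·1)=1654/327, b=Δ0−h0·(2M0+M1)/6=-4270/327
seg 1: a=-5, c=M1/2=1654/109, d=(M2−M1)/(6·1)=-2384/327, b=Δ1−h1·(2M1+M2)/6=692/327
seg 2: a=5, c=M2/2=-730/109, d=(M3−M2)/(6·3)=890/981, b=Δ2−h2·(2M2+M3)/6=3464/327
seg 3: a=1, c=M3/2=160/109, d=(M4−M3)/(6·2)=-223/2616, b=Δ3−h3·(2M3+M4)/6=-1666/327
seg 4: a=-4, c=M4/2=417/436, d=(M5−M4)/(6·3)=-139/1308, b=Δ4−h4·(2M4+M5)/6=-161/654
t_q=1/4 → seg 0, τ=1/4; S=3+-4270/327·τ+0·τ²+1654/327·τ³=-647/3488

  seg 0: a=3 b=-4270/327 c=0 d=1654/327
  seg 1: a=-5 b=692/327 c=1654/109 d=-2384/327
  seg 2: a=5 b=3464/327 c=-730/109 d=890/981
  seg 3: a=1 b=-1666/327 c=160/109 d=-223/2616
  seg 4: a=-4 b=-161/654 c=417/436 d=-139/1308
S(1/4) = -647/3488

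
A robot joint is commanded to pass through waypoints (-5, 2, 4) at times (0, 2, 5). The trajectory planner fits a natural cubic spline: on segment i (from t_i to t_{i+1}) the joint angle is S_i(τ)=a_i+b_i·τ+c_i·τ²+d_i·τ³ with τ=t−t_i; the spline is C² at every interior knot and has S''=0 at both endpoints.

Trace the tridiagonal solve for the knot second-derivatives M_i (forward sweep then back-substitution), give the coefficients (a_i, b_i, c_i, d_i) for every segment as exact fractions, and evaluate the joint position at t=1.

  seg 0: a=-5 b=61/15 c=0 d=-17/120
  seg 1: a=2 b=71/30 c=-17/20 d=17/180
S(1) = -43/40

Δ: Δ0=7/2, Δ1=2/3
row 1: diag=10, rhs=-17; c'=3/10, d'=-17/10
back: M1=-17/10
M: M0=0, M1=-17/10, M2=0
seg 0: a=-5, c=M0/2=0, d=(M1−M0)/(6·2)=-17/120, b=Δ0−h0·(2M0+M1)/6=61/15
seg 1: a=2, c=M1/2=-17/20, d=(M2−M1)/(6·3)=17/180, b=Δ1−h1·(2M1+M2)/6=71/30
t_q=1 → seg 0, τ=1; S=-5+61/15·τ+0·τ²+-17/120·τ³=-43/40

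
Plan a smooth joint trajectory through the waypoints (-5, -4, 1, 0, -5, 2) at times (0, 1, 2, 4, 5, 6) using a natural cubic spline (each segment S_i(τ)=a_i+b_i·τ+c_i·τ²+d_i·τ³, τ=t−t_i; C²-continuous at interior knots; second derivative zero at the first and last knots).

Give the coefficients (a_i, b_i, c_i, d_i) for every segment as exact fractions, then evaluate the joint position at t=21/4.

  seg 0: a=-5 b=-179/930 c=0 d=1109/930
  seg 1: a=-4 b=1574/465 c=1109/310 d=-365/186
  seg 2: a=1 b=4327/930 c=-358/155 d=-2/15
  seg 3: a=0 b=-5753/930 c=-482/155 d=799/186
  seg 4: a=-5 b=224/465 c=3031/310 d=-3031/930
S(21/4) = -85697/19840

Δ: Δ0=1, Δ1=5, Δ2=-1/2, Δ3=-5, Δ4=7
row 1: diag=4, rhs=24; c'=1/4, d'=6
row 2: denom=6−1·1/4=23/4; d'=(-33−1·6)/(23/4)=-156/23
row 3: denom=6−2·8/23=122/23; d'=(-27−2·-156/23)/(122/23)=-309/122
row 4: denom=4−1·23/122=465/122; d'=(72−1·-309/122)/(465/122)=3031/155
back: M4=3031/155
back: M3=-309/122−23/122·3031/155=-964/155
back: M2=-156/23−8/23·-964/155=-716/155
back: M1=6−1/4·-716/155=1109/155
M: M0=0, M1=1109/155, M2=-716/155, M3=-964/155, M4=3031/155, M5=0
seg 0: a=-5, c=M0/2=0, d=(M1−M0)/(6·1)=1109/930, b=Δ0−h0·(2M0+M1)/6=-179/930
seg 1: a=-4, c=M1/2=1109/310, d=(M2−M1)/(6·1)=-365/186, b=Δ1−h1·(2M1+M2)/6=1574/465
seg 2: a=1, c=M2/2=-358/155, d=(M3−M2)/(6·2)=-2/15, b=Δ2−h2·(2M2+M3)/6=4327/930
seg 3: a=0, c=M3/2=-482/155, d=(M4−M3)/(6·1)=799/186, b=Δ3−h3·(2M3+M4)/6=-5753/930
seg 4: a=-5, c=M4/2=3031/310, d=(M5−M4)/(6·1)=-3031/930, b=Δ4−h4·(2M4+M5)/6=224/465
t_q=21/4 → seg 4, τ=1/4; S=-5+224/465·τ+3031/310·τ²+-3031/930·τ³=-85697/19840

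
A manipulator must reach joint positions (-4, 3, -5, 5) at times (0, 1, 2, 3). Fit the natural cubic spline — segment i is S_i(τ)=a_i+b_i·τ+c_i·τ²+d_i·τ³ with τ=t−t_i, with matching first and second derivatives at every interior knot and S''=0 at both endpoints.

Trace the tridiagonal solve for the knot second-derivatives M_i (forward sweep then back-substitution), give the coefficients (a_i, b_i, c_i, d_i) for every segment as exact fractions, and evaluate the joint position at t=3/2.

  seg 0: a=-4 b=61/5 c=0 d=-26/5
  seg 1: a=3 b=-17/5 c=-78/5 d=11
  seg 2: a=-5 b=-8/5 c=87/5 d=-29/5
S(3/2) = -49/40

Δ: Δ0=7, Δ1=-8, Δ2=10
row 1: diag=4, rhs=-90; c'=1/4, d'=-45/2
row 2: denom=4−1·1/4=15/4; d'=(108−1·-45/2)/(15/4)=174/5
back: M2=174/5
back: M1=-45/2−1/4·174/5=-156/5
M: M0=0, M1=-156/5, M2=174/5, M3=0
seg 0: a=-4, c=M0/2=0, d=(M1−M0)/(6·1)=-26/5, b=Δ0−h0·(2M0+M1)/6=61/5
seg 1: a=3, c=M1/2=-78/5, d=(M2−M1)/(6·1)=11, b=Δ1−h1·(2M1+M2)/6=-17/5
seg 2: a=-5, c=M2/2=87/5, d=(M3−M2)/(6·1)=-29/5, b=Δ2−h2·(2M2+M3)/6=-8/5
t_q=3/2 → seg 1, τ=1/2; S=3+-17/5·τ+-78/5·τ²+11·τ³=-49/40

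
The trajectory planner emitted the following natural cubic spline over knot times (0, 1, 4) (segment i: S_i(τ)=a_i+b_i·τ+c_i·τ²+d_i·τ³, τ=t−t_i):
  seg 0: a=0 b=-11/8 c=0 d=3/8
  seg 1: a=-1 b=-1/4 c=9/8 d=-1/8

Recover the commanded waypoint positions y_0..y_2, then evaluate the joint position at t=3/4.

y_0 = S_0(0) = a_0 = 0
y_1 = S_1(0) = a_1 = -1
y_2 = S_1(3) = 5
t_q=3/4 is in segment 0 (τ=3/4); S_0(τ)=-447/512

y_0=0 y_1=-1 y_2=5
S(3/4) = -447/512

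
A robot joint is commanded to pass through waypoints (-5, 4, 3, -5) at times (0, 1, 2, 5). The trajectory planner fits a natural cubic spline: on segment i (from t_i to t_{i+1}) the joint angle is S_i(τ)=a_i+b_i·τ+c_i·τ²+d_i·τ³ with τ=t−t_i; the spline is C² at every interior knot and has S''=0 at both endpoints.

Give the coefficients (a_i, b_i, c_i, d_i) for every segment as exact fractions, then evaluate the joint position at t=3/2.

  seg 0: a=-5 b=1072/93 c=0 d=-235/93
  seg 1: a=4 b=367/93 c=-235/31 d=245/93
  seg 2: a=3 b=-308/93 c=10/31 d=-10/279
S(3/2) = 1093/248

Δ: Δ0=9, Δ1=-1, Δ2=-8/3
row 1: diag=4, rhs=-60; c'=1/4, d'=-15
row 2: denom=8−1·1/4=31/4; d'=(-10−1·-15)/(31/4)=20/31
back: M2=20/31
back: M1=-15−1/4·20/31=-470/31
M: M0=0, M1=-470/31, M2=20/31, M3=0
seg 0: a=-5, c=M0/2=0, d=(M1−M0)/(6·1)=-235/93, b=Δ0−h0·(2M0+M1)/6=1072/93
seg 1: a=4, c=M1/2=-235/31, d=(M2−M1)/(6·1)=245/93, b=Δ1−h1·(2M1+M2)/6=367/93
seg 2: a=3, c=M2/2=10/31, d=(M3−M2)/(6·3)=-10/279, b=Δ2−h2·(2M2+M3)/6=-308/93
t_q=3/2 → seg 1, τ=1/2; S=4+367/93·τ+-235/31·τ²+245/93·τ³=1093/248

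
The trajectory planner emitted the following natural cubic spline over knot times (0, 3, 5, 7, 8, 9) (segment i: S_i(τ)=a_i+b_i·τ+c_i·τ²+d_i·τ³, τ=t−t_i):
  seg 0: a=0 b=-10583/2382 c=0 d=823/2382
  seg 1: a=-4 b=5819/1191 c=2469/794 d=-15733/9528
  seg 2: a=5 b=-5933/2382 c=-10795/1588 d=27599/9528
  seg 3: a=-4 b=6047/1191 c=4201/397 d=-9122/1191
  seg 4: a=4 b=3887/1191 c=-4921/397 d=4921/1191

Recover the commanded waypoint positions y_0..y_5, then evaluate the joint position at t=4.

y_0=0 y_1=-4 y_2=5 y_3=-4 y_4=4 y_5=-1
S(4) = 7445/3176

y_0 = S_0(0) = a_0 = 0
y_1 = S_1(0) = a_1 = -4
y_2 = S_2(0) = a_2 = 5
y_3 = S_3(0) = a_3 = -4
y_4 = S_4(0) = a_4 = 4
y_5 = S_4(1) = -1
t_q=4 is in segment 1 (τ=1); S_1(τ)=7445/3176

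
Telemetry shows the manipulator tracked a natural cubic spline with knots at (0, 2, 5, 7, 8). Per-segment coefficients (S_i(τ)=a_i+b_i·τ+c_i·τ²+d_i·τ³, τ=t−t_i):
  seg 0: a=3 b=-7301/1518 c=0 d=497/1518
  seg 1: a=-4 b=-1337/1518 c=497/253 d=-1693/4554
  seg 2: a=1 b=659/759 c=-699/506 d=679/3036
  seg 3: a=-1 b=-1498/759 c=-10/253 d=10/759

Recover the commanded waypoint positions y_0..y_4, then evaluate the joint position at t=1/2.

y_0 = S_0(0) = a_0 = 3
y_1 = S_1(0) = a_1 = -4
y_2 = S_2(0) = a_2 = 1
y_3 = S_3(0) = a_3 = -1
y_4 = S_3(1) = -3
t_q=1/2 is in segment 0 (τ=1/2); S_0(τ)=2575/4048

y_0=3 y_1=-4 y_2=1 y_3=-1 y_4=-3
S(1/2) = 2575/4048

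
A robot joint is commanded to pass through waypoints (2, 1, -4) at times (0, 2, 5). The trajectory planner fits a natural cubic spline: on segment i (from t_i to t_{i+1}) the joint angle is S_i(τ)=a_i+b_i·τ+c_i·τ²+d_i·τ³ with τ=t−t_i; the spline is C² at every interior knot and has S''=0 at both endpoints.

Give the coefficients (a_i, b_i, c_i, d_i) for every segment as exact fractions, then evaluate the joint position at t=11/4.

Δ: Δ0=-1/2, Δ1=-5/3
row 1: diag=10, rhs=-7; c'=3/10, d'=-7/10
back: M1=-7/10
M: M0=0, M1=-7/10, M2=0
seg 0: a=2, c=M0/2=0, d=(M1−M0)/(6·2)=-7/120, b=Δ0−h0·(2M0+M1)/6=-4/15
seg 1: a=1, c=M1/2=-7/20, d=(M2−M1)/(6·3)=7/180, b=Δ1−h1·(2M1+M2)/6=-29/30
t_q=11/4 → seg 1, τ=3/4; S=1+-29/30·τ+-7/20·τ²+7/180·τ³=121/1280

  seg 0: a=2 b=-4/15 c=0 d=-7/120
  seg 1: a=1 b=-29/30 c=-7/20 d=7/180
S(11/4) = 121/1280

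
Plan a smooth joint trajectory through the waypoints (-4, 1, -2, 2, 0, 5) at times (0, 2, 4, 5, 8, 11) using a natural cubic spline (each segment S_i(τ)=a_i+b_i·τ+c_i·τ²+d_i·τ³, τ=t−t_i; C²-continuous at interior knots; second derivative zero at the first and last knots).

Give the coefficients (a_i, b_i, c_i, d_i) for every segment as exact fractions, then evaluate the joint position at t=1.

Δ: Δ0=5/2, Δ1=-3/2, Δ2=4, Δ3=-2/3, Δ4=5/3
row 1: diag=8, rhs=-24; c'=1/4, d'=-3
row 2: denom=6−2·1/4=11/2; d'=(33−2·-3)/(11/2)=78/11
row 3: denom=8−1·2/11=86/11; d'=(-28−1·78/11)/(86/11)=-193/43
row 4: denom=12−3·33/86=933/86; d'=(14−3·-193/43)/(933/86)=2362/933
back: M4=2362/933
back: M3=-193/43−33/86·2362/933=-1698/311
back: M2=78/11−2/11·-1698/311=2514/311
back: M1=-3−1/4·2514/311=-3123/622
M: M0=0, M1=-3123/622, M2=2514/311, M3=-1698/311, M4=2362/933, M5=0
seg 0: a=-4, c=M0/2=0, d=(M1−M0)/(6·2)=-1041/2488, b=Δ0−h0·(2M0+M1)/6=1298/311
seg 1: a=1, c=M1/2=-3123/1244, d=(M2−M1)/(6·2)=2717/2488, b=Δ1−h1·(2M1+M2)/6=-527/622
seg 2: a=-2, c=M2/2=1257/311, d=(M3−M2)/(6·1)=-702/311, b=Δ2−h2·(2M2+M3)/6=689/311
seg 3: a=2, c=M3/2=-849/311, d=(M4−M3)/(6·3)=3728/8397, b=Δ3−h3·(2M3+M4)/6=1097/311
seg 4: a=0, c=M4/2=1181/933, d=(M5−M4)/(6·3)=-1181/8397, b=Δ4−h4·(2M4+M5)/6=-269/311
t_q=1 → seg 0, τ=1; S=-4+1298/311·τ+0·τ²+-1041/2488·τ³=-609/2488

  seg 0: a=-4 b=1298/311 c=0 d=-1041/2488
  seg 1: a=1 b=-527/622 c=-3123/1244 d=2717/2488
  seg 2: a=-2 b=689/311 c=1257/311 d=-702/311
  seg 3: a=2 b=1097/311 c=-849/311 d=3728/8397
  seg 4: a=0 b=-269/311 c=1181/933 d=-1181/8397
S(1) = -609/2488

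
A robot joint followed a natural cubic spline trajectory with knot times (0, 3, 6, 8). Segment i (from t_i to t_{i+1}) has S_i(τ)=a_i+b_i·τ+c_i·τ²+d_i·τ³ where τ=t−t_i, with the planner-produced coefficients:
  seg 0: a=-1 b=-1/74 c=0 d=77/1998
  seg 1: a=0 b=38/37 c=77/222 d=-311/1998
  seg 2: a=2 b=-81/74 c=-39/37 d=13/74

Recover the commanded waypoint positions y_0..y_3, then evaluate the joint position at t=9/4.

y_0 = S_0(0) = a_0 = -1
y_1 = S_1(0) = a_1 = 0
y_2 = S_2(0) = a_2 = 2
y_3 = S_2(2) = -3
t_q=9/4 is in segment 0 (τ=9/4); S_0(τ)=-2801/4736

y_0=-1 y_1=0 y_2=2 y_3=-3
S(9/4) = -2801/4736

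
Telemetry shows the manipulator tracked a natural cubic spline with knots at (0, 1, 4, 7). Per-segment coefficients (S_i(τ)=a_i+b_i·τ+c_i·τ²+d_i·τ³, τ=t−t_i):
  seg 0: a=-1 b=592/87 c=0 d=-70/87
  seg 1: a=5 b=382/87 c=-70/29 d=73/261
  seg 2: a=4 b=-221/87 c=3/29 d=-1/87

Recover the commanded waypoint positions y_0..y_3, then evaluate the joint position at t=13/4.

y_0 = S_0(0) = a_0 = -1
y_1 = S_1(0) = a_1 = 5
y_2 = S_2(0) = a_2 = 4
y_3 = S_2(3) = -3
t_q=13/4 is in segment 1 (τ=9/4); S_1(τ)=10849/1856

y_0=-1 y_1=5 y_2=4 y_3=-3
S(13/4) = 10849/1856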